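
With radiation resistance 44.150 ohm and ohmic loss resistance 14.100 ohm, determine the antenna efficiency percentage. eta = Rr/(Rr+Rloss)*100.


eta = 44.150 / (44.150 + 14.100) * 100 = 75.79%

75.79%


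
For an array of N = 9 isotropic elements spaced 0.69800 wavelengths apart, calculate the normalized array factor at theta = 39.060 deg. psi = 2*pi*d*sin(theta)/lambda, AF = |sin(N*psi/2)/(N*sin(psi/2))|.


psi = 2*pi*0.69800*sin(39.060 deg) = 2.763555 rad
AF = |sin(9*2.763555/2) / (9*sin(2.763555/2))| = 0.01471

0.01471


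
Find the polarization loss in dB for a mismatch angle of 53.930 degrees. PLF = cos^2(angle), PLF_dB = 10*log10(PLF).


PLF_linear = cos^2(53.930 deg) = 0.3466539
PLF_dB = 10 * log10(0.3466539) = -4.601 dB

-4.601 dB


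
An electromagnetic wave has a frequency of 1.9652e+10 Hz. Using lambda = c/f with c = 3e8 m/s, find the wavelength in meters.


lambda = c / f = 3.0000e+08 / 1.9652e+10 = 0.01527 m

0.01527 m


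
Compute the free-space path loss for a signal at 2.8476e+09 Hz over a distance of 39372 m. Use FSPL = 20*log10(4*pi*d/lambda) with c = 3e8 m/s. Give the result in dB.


lambda = c / f = 3.0000e+08 / 2.8476e+09 = 0.1053519 m
FSPL = 20 * log10(4*pi*39372/0.1053519) = 133.4 dB

133.4 dB


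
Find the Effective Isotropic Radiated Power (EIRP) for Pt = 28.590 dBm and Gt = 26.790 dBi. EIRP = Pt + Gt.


EIRP = Pt + Gt = 28.590 + 26.790 = 55.38 dBm

55.38 dBm


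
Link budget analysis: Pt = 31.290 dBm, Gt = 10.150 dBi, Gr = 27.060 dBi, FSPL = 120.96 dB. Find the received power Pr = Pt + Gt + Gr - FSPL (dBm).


Pr = 31.290 + 10.150 + 27.060 - 120.96 = -52.46 dBm

-52.46 dBm


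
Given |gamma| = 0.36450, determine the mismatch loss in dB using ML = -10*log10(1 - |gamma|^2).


ML = -10 * log10(1 - 0.36450^2) = -10 * log10(0.86713975) = 0.6191 dB

0.6191 dB


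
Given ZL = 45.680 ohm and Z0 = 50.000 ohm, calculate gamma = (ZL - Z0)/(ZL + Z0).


gamma = (45.680 - 50.000) / (45.680 + 50.000) = -0.04515

-0.04515


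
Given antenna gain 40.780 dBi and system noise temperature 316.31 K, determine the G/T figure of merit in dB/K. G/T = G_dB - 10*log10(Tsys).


G/T = 40.780 - 10*log10(316.31) = 40.780 - 25.00113 = 15.78 dB/K

15.78 dB/K


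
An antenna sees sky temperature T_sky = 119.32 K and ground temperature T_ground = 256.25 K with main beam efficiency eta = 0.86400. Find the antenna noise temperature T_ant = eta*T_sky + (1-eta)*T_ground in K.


T_ant = 0.86400 * 119.32 + (1 - 0.86400) * 256.25 = 137.9 K

137.9 K


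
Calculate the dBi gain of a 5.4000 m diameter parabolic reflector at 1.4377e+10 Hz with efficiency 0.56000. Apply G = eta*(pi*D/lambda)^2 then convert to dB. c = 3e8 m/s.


lambda = c / f = 3.0000e+08 / 1.4377e+10 = 0.02086666 m
G_linear = 0.56000 * (pi * 5.4000 / 0.02086666)^2 = 370142.9
G_dBi = 10 * log10(370142.9) = 55.68 dBi

55.68 dBi


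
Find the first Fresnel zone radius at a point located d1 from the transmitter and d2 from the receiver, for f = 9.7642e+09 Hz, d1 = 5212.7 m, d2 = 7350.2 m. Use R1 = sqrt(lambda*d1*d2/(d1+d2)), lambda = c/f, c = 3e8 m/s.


lambda = c / f = 3.0000e+08 / 9.7642e+09 = 0.03072448 m
R1 = sqrt(0.03072448 * 5212.7 * 7350.2 / (5212.7 + 7350.2)) = 9.680 m

9.680 m


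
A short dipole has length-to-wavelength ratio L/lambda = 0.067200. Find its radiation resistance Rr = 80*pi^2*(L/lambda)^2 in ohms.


Rr = 80 * pi^2 * (0.067200)^2 = 80 * 9.869604 * 4.515840e-03 = 3.566 ohm

3.566 ohm


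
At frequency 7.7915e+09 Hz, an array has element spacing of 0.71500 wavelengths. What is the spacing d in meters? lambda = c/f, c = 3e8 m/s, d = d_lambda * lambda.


lambda = c / f = 3.0000e+08 / 7.7915e+09 = 0.03850350 m
d = 0.71500 * 0.03850350 = 0.02753 m

0.02753 m


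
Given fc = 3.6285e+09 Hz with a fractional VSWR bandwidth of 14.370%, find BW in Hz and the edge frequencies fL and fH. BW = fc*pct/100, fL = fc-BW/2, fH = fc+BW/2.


BW = 3.6285e+09 * 14.370/100 = 5.214154e+08 Hz
fL = 3.6285e+09 - 5.214154e+08/2 = 3.368e+09 Hz
fH = 3.6285e+09 + 5.214154e+08/2 = 3.889e+09 Hz

BW=5.214e+08 Hz, fL=3.368e+09 Hz, fH=3.889e+09 Hz


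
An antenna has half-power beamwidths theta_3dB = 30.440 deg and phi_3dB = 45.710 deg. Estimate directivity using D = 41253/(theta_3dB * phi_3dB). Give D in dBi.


D_linear = 41253 / (30.440 * 45.710) = 29.64829
D_dBi = 10 * log10(29.64829) = 14.72 dBi

14.72 dBi


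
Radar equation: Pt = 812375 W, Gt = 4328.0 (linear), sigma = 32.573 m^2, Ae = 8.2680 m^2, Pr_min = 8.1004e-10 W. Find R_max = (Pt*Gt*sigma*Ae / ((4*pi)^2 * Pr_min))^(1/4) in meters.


R^4 = 812375*4328.0*32.573*8.2680 / ((4*pi)^2 * 8.1004e-10) = 7.402456e+18
R_max = 7.402456e+18^0.25 = 52161 m

52161 m


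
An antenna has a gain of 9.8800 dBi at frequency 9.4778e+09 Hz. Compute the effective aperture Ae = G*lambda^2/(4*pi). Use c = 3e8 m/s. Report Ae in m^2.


lambda = c / f = 3.0000e+08 / 9.4778e+09 = 0.03165292 m
G_linear = 10^(9.8800/10) = 9.727472
Ae = G_linear * lambda^2 / (4*pi) = 9.727472 * 0.03165292^2 / (4*pi) = 7.756e-04 m^2

7.756e-04 m^2


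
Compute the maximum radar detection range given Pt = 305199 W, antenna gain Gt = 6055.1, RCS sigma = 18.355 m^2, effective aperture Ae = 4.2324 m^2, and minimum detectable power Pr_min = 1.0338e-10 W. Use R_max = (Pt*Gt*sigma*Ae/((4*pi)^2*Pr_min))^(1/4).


R^4 = 305199*6055.1*18.355*4.2324 / ((4*pi)^2 * 1.0338e-10) = 8.794057e+18
R_max = 8.794057e+18^0.25 = 54456 m

54456 m


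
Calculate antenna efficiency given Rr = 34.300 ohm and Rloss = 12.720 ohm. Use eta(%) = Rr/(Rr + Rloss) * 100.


eta = 34.300 / (34.300 + 12.720) * 100 = 72.95%

72.95%


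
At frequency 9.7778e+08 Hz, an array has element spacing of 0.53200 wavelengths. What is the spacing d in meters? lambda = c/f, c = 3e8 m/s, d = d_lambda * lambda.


lambda = c / f = 3.0000e+08 / 9.7778e+08 = 0.3068175 m
d = 0.53200 * 0.3068175 = 0.1632 m

0.1632 m


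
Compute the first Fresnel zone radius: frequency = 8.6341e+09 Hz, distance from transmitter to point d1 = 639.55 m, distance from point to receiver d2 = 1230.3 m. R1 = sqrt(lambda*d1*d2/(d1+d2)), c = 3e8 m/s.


lambda = c / f = 3.0000e+08 / 8.6341e+09 = 0.03474595 m
R1 = sqrt(0.03474595 * 639.55 * 1230.3 / (639.55 + 1230.3)) = 3.824 m

3.824 m


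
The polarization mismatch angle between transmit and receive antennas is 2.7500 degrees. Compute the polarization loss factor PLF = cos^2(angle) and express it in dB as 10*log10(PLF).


PLF_linear = cos^2(2.7500 deg) = 0.9976981
PLF_dB = 10 * log10(0.9976981) = -0.01001 dB

-0.01001 dB


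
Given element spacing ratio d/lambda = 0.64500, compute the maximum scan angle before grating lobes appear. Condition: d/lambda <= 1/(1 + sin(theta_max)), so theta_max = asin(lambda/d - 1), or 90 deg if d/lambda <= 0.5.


lambda/d - 1 = 1/0.64500 - 1 = 0.5503876
theta_max = asin(0.5503876) = 33.39 deg

33.39 deg


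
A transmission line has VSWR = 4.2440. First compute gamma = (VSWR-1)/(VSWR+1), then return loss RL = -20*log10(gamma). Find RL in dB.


gamma = (4.2440 - 1) / (4.2440 + 1) = 0.6186117
RL = -20 * log10(0.6186117) = 4.172 dB

4.172 dB


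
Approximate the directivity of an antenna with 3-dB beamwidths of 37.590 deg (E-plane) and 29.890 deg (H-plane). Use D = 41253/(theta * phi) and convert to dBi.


D_linear = 41253 / (37.590 * 29.890) = 36.71616
D_dBi = 10 * log10(36.71616) = 15.65 dBi

15.65 dBi


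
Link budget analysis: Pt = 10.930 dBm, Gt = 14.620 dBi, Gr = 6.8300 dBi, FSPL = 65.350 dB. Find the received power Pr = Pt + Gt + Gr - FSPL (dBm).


Pr = 10.930 + 14.620 + 6.8300 - 65.350 = -32.97 dBm

-32.97 dBm


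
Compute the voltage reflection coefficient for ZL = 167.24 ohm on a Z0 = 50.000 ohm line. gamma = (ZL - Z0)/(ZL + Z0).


gamma = (167.24 - 50.000) / (167.24 + 50.000) = 0.5397

0.5397


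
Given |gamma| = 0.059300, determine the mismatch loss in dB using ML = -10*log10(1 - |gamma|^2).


ML = -10 * log10(1 - 0.059300^2) = -10 * log10(0.99648351) = 0.01530 dB

0.01530 dB


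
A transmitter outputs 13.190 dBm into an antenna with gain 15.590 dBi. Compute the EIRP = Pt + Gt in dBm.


EIRP = Pt + Gt = 13.190 + 15.590 = 28.78 dBm

28.78 dBm


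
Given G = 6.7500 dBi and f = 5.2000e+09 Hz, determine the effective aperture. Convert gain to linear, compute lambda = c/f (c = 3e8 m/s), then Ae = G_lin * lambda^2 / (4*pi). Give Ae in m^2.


lambda = c / f = 3.0000e+08 / 5.2000e+09 = 0.05769231 m
G_linear = 10^(6.7500/10) = 4.731513
Ae = G_linear * lambda^2 / (4*pi) = 4.731513 * 0.05769231^2 / (4*pi) = 1.253e-03 m^2

1.253e-03 m^2


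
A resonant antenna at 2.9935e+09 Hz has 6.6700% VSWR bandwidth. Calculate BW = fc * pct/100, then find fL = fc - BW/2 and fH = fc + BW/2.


BW = 2.9935e+09 * 6.6700/100 = 1.996664e+08 Hz
fL = 2.9935e+09 - 1.996664e+08/2 = 2.894e+09 Hz
fH = 2.9935e+09 + 1.996664e+08/2 = 3.093e+09 Hz

BW=1.997e+08 Hz, fL=2.894e+09 Hz, fH=3.093e+09 Hz


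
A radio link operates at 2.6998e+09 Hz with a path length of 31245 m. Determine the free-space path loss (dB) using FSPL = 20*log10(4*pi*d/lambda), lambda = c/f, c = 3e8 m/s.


lambda = c / f = 3.0000e+08 / 2.6998e+09 = 0.1111193 m
FSPL = 20 * log10(4*pi*31245/0.1111193) = 131.0 dB

131.0 dB


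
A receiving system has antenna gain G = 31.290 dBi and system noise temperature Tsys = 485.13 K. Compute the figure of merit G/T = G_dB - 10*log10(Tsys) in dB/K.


G/T = 31.290 - 10*log10(485.13) = 31.290 - 26.85858 = 4.431 dB/K

4.431 dB/K


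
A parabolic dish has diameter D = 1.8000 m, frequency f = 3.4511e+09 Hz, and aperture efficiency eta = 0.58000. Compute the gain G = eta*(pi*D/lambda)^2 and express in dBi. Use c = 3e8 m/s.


lambda = c / f = 3.0000e+08 / 3.4511e+09 = 0.08692881 m
G_linear = 0.58000 * (pi * 1.8000 / 0.08692881)^2 = 2454.400
G_dBi = 10 * log10(2454.400) = 33.90 dBi

33.90 dBi


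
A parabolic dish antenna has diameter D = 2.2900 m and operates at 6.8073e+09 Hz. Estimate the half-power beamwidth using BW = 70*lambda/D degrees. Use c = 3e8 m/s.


lambda = c / f = 3.0000e+08 / 6.8073e+09 = 0.04407034 m
BW = 70 * 0.04407034 / 2.2900 = 1.347 deg

1.347 deg


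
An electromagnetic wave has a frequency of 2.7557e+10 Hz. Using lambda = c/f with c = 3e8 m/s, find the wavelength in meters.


lambda = c / f = 3.0000e+08 / 2.7557e+10 = 0.01089 m

0.01089 m


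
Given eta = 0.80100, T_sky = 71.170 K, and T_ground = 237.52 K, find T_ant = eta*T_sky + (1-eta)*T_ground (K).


T_ant = 0.80100 * 71.170 + (1 - 0.80100) * 237.52 = 104.3 K

104.3 K


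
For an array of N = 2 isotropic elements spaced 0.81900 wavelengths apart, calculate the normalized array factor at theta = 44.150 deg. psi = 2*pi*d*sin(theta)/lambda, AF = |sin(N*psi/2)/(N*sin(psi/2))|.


psi = 2*pi*0.81900*sin(44.150 deg) = 3.584341 rad
AF = |sin(2*3.584341/2) / (2*sin(3.584341/2))| = 0.2196

0.2196


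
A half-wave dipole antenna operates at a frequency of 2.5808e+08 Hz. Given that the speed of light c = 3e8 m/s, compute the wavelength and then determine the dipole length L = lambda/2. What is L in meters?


lambda = c / f = 3.0000e+08 / 2.5808e+08 = 1.162430 m
L = lambda / 2 = 1.162430 / 2 = 0.5812 m

0.5812 m


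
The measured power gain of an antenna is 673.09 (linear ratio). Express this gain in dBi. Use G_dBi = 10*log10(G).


G_dBi = 10 * log10(673.09) = 28.28 dBi

28.28 dBi


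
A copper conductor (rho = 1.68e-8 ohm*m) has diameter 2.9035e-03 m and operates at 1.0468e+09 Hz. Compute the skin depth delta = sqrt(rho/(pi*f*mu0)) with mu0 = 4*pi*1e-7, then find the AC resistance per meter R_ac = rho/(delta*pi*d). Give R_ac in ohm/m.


delta = sqrt(1.68e-8 / (pi * 1.0468e+09 * 4*pi*1e-7)) = 2.016243e-06 m
R_ac = 1.68e-8 / (2.016243e-06 * pi * 2.9035e-03) = 0.9135 ohm/m

0.9135 ohm/m


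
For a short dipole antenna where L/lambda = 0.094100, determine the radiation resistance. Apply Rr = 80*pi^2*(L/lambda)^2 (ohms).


Rr = 80 * pi^2 * (0.094100)^2 = 80 * 9.869604 * 8.854810e-03 = 6.991 ohm

6.991 ohm


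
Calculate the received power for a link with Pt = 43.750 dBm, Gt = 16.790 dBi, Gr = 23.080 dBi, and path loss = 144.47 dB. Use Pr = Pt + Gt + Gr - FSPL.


Pr = 43.750 + 16.790 + 23.080 - 144.47 = -60.85 dBm

-60.85 dBm


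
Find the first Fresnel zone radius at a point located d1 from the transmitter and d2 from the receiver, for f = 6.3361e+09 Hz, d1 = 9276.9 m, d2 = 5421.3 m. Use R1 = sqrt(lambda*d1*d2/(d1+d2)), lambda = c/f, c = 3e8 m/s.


lambda = c / f = 3.0000e+08 / 6.3361e+09 = 0.04734774 m
R1 = sqrt(0.04734774 * 9276.9 * 5421.3 / (9276.9 + 5421.3)) = 12.73 m

12.73 m


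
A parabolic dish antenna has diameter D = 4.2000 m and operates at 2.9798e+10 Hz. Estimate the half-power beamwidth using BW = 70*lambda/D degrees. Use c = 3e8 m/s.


lambda = c / f = 3.0000e+08 / 2.9798e+10 = 0.01006779 m
BW = 70 * 0.01006779 / 4.2000 = 0.1678 deg

0.1678 deg


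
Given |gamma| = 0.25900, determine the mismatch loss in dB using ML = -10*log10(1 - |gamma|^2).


ML = -10 * log10(1 - 0.25900^2) = -10 * log10(0.932919) = 0.3016 dB

0.3016 dB


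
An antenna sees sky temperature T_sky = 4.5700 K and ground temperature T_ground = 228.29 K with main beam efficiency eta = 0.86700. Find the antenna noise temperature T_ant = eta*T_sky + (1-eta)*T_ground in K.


T_ant = 0.86700 * 4.5700 + (1 - 0.86700) * 228.29 = 34.32 K

34.32 K


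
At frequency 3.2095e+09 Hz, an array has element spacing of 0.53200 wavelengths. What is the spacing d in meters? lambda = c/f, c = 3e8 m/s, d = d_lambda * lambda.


lambda = c / f = 3.0000e+08 / 3.2095e+09 = 0.09347250 m
d = 0.53200 * 0.09347250 = 0.04973 m

0.04973 m


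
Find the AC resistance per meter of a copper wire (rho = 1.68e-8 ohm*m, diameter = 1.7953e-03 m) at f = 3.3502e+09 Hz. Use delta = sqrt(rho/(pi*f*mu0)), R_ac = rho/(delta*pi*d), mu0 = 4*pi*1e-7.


delta = sqrt(1.68e-8 / (pi * 3.3502e+09 * 4*pi*1e-7)) = 1.127040e-06 m
R_ac = 1.68e-8 / (1.127040e-06 * pi * 1.7953e-03) = 2.643 ohm/m

2.643 ohm/m


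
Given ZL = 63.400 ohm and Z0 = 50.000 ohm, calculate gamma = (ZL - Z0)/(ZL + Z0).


gamma = (63.400 - 50.000) / (63.400 + 50.000) = 0.1182

0.1182


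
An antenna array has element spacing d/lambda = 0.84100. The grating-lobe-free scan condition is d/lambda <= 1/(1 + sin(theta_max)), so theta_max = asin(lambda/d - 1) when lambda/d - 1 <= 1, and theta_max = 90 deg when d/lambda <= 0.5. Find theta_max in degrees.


lambda/d - 1 = 1/0.84100 - 1 = 0.1890606
theta_max = asin(0.1890606) = 10.90 deg

10.90 deg


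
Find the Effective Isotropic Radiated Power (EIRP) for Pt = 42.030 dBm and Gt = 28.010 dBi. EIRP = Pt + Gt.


EIRP = Pt + Gt = 42.030 + 28.010 = 70.04 dBm

70.04 dBm


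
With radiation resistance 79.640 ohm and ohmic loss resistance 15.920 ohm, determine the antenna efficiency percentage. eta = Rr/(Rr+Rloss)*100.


eta = 79.640 / (79.640 + 15.920) * 100 = 83.34%

83.34%


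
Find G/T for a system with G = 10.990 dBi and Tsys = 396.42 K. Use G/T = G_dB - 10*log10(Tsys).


G/T = 10.990 - 10*log10(396.42) = 10.990 - 25.98156 = -14.99 dB/K

-14.99 dB/K


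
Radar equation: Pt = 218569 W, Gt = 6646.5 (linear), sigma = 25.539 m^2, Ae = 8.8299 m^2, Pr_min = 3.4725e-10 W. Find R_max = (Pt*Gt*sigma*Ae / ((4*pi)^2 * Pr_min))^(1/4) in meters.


R^4 = 218569*6646.5*25.539*8.8299 / ((4*pi)^2 * 3.4725e-10) = 5.974193e+18
R_max = 5.974193e+18^0.25 = 49439 m

49439 m


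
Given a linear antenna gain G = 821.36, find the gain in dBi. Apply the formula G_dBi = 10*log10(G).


G_dBi = 10 * log10(821.36) = 29.15 dBi

29.15 dBi


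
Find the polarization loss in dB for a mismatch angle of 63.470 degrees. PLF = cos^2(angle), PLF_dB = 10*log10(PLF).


PLF_linear = cos^2(63.470 deg) = 0.1995108
PLF_dB = 10 * log10(0.1995108) = -7.000 dB

-7.000 dB


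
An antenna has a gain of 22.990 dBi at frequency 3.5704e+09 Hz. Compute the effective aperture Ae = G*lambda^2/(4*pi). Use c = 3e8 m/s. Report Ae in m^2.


lambda = c / f = 3.0000e+08 / 3.5704e+09 = 0.08402420 m
G_linear = 10^(22.990/10) = 199.0673
Ae = G_linear * lambda^2 / (4*pi) = 199.0673 * 0.08402420^2 / (4*pi) = 0.1118 m^2

0.1118 m^2


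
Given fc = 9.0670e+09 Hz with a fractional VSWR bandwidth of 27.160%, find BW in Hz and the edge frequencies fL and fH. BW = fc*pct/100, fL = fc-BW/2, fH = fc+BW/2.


BW = 9.0670e+09 * 27.160/100 = 2.462597e+09 Hz
fL = 9.0670e+09 - 2.462597e+09/2 = 7.836e+09 Hz
fH = 9.0670e+09 + 2.462597e+09/2 = 1.030e+10 Hz

BW=2.463e+09 Hz, fL=7.836e+09 Hz, fH=1.030e+10 Hz


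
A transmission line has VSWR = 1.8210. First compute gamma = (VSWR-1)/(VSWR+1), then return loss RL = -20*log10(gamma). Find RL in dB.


gamma = (1.8210 - 1) / (1.8210 + 1) = 0.2910315
RL = -20 * log10(0.2910315) = 10.72 dB

10.72 dB


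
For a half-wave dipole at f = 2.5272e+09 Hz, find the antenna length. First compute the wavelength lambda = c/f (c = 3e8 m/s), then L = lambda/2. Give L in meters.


lambda = c / f = 3.0000e+08 / 2.5272e+09 = 0.1187085 m
L = lambda / 2 = 0.1187085 / 2 = 0.05935 m

0.05935 m


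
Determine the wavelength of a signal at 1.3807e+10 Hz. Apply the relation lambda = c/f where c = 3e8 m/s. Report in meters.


lambda = c / f = 3.0000e+08 / 1.3807e+10 = 0.02173 m

0.02173 m


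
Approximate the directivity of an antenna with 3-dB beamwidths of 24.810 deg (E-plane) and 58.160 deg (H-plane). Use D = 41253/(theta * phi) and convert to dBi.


D_linear = 41253 / (24.810 * 58.160) = 28.58936
D_dBi = 10 * log10(28.58936) = 14.56 dBi

14.56 dBi


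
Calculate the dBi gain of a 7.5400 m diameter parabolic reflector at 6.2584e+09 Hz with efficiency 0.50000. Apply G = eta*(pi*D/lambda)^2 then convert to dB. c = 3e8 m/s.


lambda = c / f = 3.0000e+08 / 6.2584e+09 = 0.04793557 m
G_linear = 0.50000 * (pi * 7.5400 / 0.04793557)^2 = 122094.7
G_dBi = 10 * log10(122094.7) = 50.87 dBi

50.87 dBi


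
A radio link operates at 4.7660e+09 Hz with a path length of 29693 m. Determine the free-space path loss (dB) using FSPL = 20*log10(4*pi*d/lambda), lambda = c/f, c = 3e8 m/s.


lambda = c / f = 3.0000e+08 / 4.7660e+09 = 0.06294587 m
FSPL = 20 * log10(4*pi*29693/0.06294587) = 135.5 dB

135.5 dB


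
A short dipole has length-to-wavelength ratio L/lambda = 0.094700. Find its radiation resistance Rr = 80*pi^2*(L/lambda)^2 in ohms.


Rr = 80 * pi^2 * (0.094700)^2 = 80 * 9.869604 * 8.968090e-03 = 7.081 ohm

7.081 ohm


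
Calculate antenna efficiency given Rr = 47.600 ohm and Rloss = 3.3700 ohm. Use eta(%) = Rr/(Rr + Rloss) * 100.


eta = 47.600 / (47.600 + 3.3700) * 100 = 93.39%

93.39%


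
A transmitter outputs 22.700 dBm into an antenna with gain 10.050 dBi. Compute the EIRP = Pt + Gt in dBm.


EIRP = Pt + Gt = 22.700 + 10.050 = 32.75 dBm

32.75 dBm


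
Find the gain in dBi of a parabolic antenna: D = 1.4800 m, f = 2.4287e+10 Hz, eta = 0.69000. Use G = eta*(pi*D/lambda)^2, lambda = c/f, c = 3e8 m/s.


lambda = c / f = 3.0000e+08 / 2.4287e+10 = 0.01235229 m
G_linear = 0.69000 * (pi * 1.4800 / 0.01235229)^2 = 97763.63
G_dBi = 10 * log10(97763.63) = 49.90 dBi

49.90 dBi


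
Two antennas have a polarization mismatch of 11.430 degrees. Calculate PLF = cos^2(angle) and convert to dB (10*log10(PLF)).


PLF_linear = cos^2(11.430 deg) = 0.9607284
PLF_dB = 10 * log10(0.9607284) = -0.1740 dB

-0.1740 dB


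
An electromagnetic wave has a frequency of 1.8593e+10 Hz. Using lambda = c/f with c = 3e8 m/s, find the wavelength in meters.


lambda = c / f = 3.0000e+08 / 1.8593e+10 = 0.01614 m

0.01614 m


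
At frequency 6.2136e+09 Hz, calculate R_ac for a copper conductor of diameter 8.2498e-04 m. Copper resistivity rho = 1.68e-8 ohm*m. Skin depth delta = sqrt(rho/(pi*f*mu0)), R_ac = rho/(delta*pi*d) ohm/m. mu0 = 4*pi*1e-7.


delta = sqrt(1.68e-8 / (pi * 6.2136e+09 * 4*pi*1e-7)) = 8.275669e-07 m
R_ac = 1.68e-8 / (8.275669e-07 * pi * 8.2498e-04) = 7.833 ohm/m

7.833 ohm/m


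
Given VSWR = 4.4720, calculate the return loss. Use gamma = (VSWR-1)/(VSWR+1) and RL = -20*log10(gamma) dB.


gamma = (4.4720 - 1) / (4.4720 + 1) = 0.6345029
RL = -20 * log10(0.6345029) = 3.951 dB

3.951 dB


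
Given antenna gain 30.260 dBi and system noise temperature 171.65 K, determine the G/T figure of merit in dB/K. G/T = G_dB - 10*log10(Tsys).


G/T = 30.260 - 10*log10(171.65) = 30.260 - 22.34644 = 7.914 dB/K

7.914 dB/K


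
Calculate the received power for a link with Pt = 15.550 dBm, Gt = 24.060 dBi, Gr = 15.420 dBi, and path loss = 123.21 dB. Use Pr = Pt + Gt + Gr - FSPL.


Pr = 15.550 + 24.060 + 15.420 - 123.21 = -68.18 dBm

-68.18 dBm


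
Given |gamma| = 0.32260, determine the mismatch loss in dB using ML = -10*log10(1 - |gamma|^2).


ML = -10 * log10(1 - 0.32260^2) = -10 * log10(0.89592924) = 0.4773 dB

0.4773 dB


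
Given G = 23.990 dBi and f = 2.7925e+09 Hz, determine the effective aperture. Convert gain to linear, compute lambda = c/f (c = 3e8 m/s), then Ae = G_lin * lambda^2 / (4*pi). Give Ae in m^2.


lambda = c / f = 3.0000e+08 / 2.7925e+09 = 0.1074306 m
G_linear = 10^(23.990/10) = 250.6109
Ae = G_linear * lambda^2 / (4*pi) = 250.6109 * 0.1074306^2 / (4*pi) = 0.2302 m^2

0.2302 m^2


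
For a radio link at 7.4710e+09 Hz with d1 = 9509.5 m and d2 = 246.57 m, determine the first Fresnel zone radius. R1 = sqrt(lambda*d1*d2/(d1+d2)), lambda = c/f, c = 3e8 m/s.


lambda = c / f = 3.0000e+08 / 7.4710e+09 = 0.04015527 m
R1 = sqrt(0.04015527 * 9509.5 * 246.57 / (9509.5 + 246.57)) = 3.107 m

3.107 m


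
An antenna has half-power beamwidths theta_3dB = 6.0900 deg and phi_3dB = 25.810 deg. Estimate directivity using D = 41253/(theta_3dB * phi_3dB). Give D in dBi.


D_linear = 41253 / (6.0900 * 25.810) = 262.4522
D_dBi = 10 * log10(262.4522) = 24.19 dBi

24.19 dBi


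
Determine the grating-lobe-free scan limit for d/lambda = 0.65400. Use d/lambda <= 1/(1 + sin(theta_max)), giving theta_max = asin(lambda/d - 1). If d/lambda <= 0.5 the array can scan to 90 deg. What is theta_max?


lambda/d - 1 = 1/0.65400 - 1 = 0.5290520
theta_max = asin(0.5290520) = 31.94 deg

31.94 deg


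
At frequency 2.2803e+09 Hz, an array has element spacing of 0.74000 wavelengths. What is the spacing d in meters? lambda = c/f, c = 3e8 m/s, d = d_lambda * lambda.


lambda = c / f = 3.0000e+08 / 2.2803e+09 = 0.1315616 m
d = 0.74000 * 0.1315616 = 0.09736 m

0.09736 m


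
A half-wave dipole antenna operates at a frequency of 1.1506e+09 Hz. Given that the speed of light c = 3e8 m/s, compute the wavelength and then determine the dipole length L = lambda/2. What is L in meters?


lambda = c / f = 3.0000e+08 / 1.1506e+09 = 0.2607335 m
L = lambda / 2 = 0.2607335 / 2 = 0.1304 m

0.1304 m


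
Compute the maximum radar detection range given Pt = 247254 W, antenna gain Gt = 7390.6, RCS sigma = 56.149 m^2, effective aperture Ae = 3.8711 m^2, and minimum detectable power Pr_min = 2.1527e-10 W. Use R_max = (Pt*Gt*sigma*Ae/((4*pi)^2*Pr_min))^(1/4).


R^4 = 247254*7390.6*56.149*3.8711 / ((4*pi)^2 * 2.1527e-10) = 1.168413e+19
R_max = 1.168413e+19^0.25 = 58465 m

58465 m


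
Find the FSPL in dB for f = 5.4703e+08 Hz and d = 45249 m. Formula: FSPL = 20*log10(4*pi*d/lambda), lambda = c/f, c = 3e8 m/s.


lambda = c / f = 3.0000e+08 / 5.4703e+08 = 0.5484160 m
FSPL = 20 * log10(4*pi*45249/0.5484160) = 120.3 dB

120.3 dB


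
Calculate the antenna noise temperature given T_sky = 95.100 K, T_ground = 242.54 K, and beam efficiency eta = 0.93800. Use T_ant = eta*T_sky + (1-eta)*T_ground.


T_ant = 0.93800 * 95.100 + (1 - 0.93800) * 242.54 = 104.2 K

104.2 K


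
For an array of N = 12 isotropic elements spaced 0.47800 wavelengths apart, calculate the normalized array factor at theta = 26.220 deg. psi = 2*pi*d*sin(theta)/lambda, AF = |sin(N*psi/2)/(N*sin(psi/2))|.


psi = 2*pi*0.47800*sin(26.220 deg) = 1.326943 rad
AF = |sin(12*1.326943/2) / (12*sin(1.326943/2))| = 0.1345

0.1345


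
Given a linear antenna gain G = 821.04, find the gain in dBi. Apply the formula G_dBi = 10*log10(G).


G_dBi = 10 * log10(821.04) = 29.14 dBi

29.14 dBi


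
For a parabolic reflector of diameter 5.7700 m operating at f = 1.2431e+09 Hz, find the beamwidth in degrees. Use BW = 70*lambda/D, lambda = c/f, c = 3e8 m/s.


lambda = c / f = 3.0000e+08 / 1.2431e+09 = 0.2413322 m
BW = 70 * 0.2413322 / 5.7700 = 2.928 deg

2.928 deg


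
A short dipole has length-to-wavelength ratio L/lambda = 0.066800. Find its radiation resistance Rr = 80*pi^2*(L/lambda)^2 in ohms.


Rr = 80 * pi^2 * (0.066800)^2 = 80 * 9.869604 * 4.462240e-03 = 3.523 ohm

3.523 ohm


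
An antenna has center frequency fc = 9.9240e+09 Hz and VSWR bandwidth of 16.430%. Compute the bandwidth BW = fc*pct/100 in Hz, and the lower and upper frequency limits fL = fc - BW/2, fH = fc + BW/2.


BW = 9.9240e+09 * 16.430/100 = 1.630513e+09 Hz
fL = 9.9240e+09 - 1.630513e+09/2 = 9.109e+09 Hz
fH = 9.9240e+09 + 1.630513e+09/2 = 1.074e+10 Hz

BW=1.631e+09 Hz, fL=9.109e+09 Hz, fH=1.074e+10 Hz


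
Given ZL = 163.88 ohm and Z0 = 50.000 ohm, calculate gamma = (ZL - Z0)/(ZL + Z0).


gamma = (163.88 - 50.000) / (163.88 + 50.000) = 0.5324

0.5324


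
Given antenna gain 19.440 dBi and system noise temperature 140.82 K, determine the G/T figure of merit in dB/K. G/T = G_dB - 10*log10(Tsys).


G/T = 19.440 - 10*log10(140.82) = 19.440 - 21.48664 = -2.047 dB/K

-2.047 dB/K


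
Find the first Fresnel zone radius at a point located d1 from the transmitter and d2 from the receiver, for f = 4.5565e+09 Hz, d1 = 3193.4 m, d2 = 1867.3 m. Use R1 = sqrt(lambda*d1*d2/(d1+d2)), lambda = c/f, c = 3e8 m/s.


lambda = c / f = 3.0000e+08 / 4.5565e+09 = 0.06584001 m
R1 = sqrt(0.06584001 * 3193.4 * 1867.3 / (3193.4 + 1867.3)) = 8.808 m

8.808 m


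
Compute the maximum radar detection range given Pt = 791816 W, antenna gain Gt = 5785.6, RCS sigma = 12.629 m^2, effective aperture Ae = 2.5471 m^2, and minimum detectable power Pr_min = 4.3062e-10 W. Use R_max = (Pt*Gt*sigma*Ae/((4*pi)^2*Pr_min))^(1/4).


R^4 = 791816*5785.6*12.629*2.5471 / ((4*pi)^2 * 4.3062e-10) = 2.167074e+18
R_max = 2.167074e+18^0.25 = 38368 m

38368 m


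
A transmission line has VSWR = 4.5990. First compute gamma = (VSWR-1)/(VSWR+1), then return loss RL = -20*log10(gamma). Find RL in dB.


gamma = (4.5990 - 1) / (4.5990 + 1) = 0.6427934
RL = -20 * log10(0.6427934) = 3.839 dB

3.839 dB


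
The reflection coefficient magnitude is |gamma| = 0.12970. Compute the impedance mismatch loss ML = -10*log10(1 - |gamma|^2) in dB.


ML = -10 * log10(1 - 0.12970^2) = -10 * log10(0.98317791) = 0.07368 dB

0.07368 dB


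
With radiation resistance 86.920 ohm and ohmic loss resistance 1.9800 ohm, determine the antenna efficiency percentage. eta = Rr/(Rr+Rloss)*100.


eta = 86.920 / (86.920 + 1.9800) * 100 = 97.77%

97.77%


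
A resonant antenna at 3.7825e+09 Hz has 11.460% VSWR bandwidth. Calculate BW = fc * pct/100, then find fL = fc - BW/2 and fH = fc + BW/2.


BW = 3.7825e+09 * 11.460/100 = 4.334745e+08 Hz
fL = 3.7825e+09 - 4.334745e+08/2 = 3.566e+09 Hz
fH = 3.7825e+09 + 4.334745e+08/2 = 3.999e+09 Hz

BW=4.335e+08 Hz, fL=3.566e+09 Hz, fH=3.999e+09 Hz


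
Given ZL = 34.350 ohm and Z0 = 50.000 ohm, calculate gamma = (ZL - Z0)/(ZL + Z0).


gamma = (34.350 - 50.000) / (34.350 + 50.000) = -0.1855

-0.1855


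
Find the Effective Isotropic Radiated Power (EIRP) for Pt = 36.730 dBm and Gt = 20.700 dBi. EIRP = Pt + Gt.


EIRP = Pt + Gt = 36.730 + 20.700 = 57.43 dBm

57.43 dBm


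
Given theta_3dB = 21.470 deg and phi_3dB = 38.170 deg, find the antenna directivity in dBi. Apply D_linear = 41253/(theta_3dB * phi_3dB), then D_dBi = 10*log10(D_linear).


D_linear = 41253 / (21.470 * 38.170) = 50.33862
D_dBi = 10 * log10(50.33862) = 17.02 dBi

17.02 dBi


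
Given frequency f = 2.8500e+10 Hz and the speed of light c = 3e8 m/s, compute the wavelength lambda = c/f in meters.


lambda = c / f = 3.0000e+08 / 2.8500e+10 = 0.01053 m

0.01053 m


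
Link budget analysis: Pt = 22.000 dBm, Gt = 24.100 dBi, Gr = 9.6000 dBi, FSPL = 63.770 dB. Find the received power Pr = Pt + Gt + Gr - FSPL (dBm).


Pr = 22.000 + 24.100 + 9.6000 - 63.770 = -8.07 dBm

-8.07 dBm


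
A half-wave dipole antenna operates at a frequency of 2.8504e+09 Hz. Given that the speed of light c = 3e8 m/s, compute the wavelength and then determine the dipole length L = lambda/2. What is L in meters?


lambda = c / f = 3.0000e+08 / 2.8504e+09 = 0.1052484 m
L = lambda / 2 = 0.1052484 / 2 = 0.05262 m

0.05262 m


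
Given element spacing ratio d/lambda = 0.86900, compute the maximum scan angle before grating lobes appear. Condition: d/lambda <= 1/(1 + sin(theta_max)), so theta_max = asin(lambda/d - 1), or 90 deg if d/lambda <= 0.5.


lambda/d - 1 = 1/0.86900 - 1 = 0.1507480
theta_max = asin(0.1507480) = 8.670 deg

8.670 deg


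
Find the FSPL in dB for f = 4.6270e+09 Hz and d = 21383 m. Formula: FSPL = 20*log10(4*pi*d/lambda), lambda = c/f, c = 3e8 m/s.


lambda = c / f = 3.0000e+08 / 4.6270e+09 = 0.06483683 m
FSPL = 20 * log10(4*pi*21383/0.06483683) = 132.3 dB

132.3 dB


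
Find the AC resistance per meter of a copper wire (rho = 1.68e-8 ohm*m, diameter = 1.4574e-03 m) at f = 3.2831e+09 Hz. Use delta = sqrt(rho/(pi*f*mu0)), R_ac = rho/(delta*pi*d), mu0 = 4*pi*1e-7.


delta = sqrt(1.68e-8 / (pi * 3.2831e+09 * 4*pi*1e-7)) = 1.138499e-06 m
R_ac = 1.68e-8 / (1.138499e-06 * pi * 1.4574e-03) = 3.223 ohm/m

3.223 ohm/m


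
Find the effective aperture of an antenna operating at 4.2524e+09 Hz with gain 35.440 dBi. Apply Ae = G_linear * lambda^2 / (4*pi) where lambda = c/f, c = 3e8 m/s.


lambda = c / f = 3.0000e+08 / 4.2524e+09 = 0.07054840 m
G_linear = 10^(35.440/10) = 3499.452
Ae = G_linear * lambda^2 / (4*pi) = 3499.452 * 0.07054840^2 / (4*pi) = 1.386 m^2

1.386 m^2


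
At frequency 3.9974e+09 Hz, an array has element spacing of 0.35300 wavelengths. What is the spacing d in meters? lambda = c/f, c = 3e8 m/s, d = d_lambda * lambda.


lambda = c / f = 3.0000e+08 / 3.9974e+09 = 0.07504878 m
d = 0.35300 * 0.07504878 = 0.02649 m

0.02649 m


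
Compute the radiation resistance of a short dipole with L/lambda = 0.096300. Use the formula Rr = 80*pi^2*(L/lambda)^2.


Rr = 80 * pi^2 * (0.096300)^2 = 80 * 9.869604 * 9.273690e-03 = 7.322 ohm

7.322 ohm


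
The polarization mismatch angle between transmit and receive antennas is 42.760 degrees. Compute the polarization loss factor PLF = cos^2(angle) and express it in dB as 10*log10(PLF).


PLF_linear = cos^2(42.760 deg) = 0.5390556
PLF_dB = 10 * log10(0.5390556) = -2.684 dB

-2.684 dB


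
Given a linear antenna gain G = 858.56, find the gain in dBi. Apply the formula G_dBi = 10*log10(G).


G_dBi = 10 * log10(858.56) = 29.34 dBi

29.34 dBi


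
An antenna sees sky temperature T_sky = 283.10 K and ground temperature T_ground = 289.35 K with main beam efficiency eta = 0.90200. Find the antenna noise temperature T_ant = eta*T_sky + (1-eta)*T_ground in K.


T_ant = 0.90200 * 283.10 + (1 - 0.90200) * 289.35 = 283.7 K

283.7 K


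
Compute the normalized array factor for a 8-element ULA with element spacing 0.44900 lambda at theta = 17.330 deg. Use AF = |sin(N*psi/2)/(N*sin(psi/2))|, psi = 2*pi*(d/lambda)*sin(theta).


psi = 2*pi*0.44900*sin(17.330 deg) = 0.8403494 rad
AF = |sin(8*0.8403494/2) / (8*sin(0.8403494/2))| = 0.06681

0.06681


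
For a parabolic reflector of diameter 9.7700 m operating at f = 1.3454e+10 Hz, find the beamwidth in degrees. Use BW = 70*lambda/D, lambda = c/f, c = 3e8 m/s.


lambda = c / f = 3.0000e+08 / 1.3454e+10 = 0.02229820 m
BW = 70 * 0.02229820 / 9.7700 = 0.1598 deg

0.1598 deg


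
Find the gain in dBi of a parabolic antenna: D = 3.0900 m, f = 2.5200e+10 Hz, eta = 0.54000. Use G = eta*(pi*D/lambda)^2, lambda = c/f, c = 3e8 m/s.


lambda = c / f = 3.0000e+08 / 2.5200e+10 = 0.01190476 m
G_linear = 0.54000 * (pi * 3.0900 / 0.01190476)^2 = 359061.8
G_dBi = 10 * log10(359061.8) = 55.55 dBi

55.55 dBi


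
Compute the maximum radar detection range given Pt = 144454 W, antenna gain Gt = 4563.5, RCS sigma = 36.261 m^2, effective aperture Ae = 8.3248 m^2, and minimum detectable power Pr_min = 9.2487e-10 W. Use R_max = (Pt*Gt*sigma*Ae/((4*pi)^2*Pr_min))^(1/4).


R^4 = 144454*4563.5*36.261*8.3248 / ((4*pi)^2 * 9.2487e-10) = 1.362513e+18
R_max = 1.362513e+18^0.25 = 34165 m

34165 m


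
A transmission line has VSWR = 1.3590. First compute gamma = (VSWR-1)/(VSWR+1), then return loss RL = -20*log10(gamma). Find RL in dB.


gamma = (1.3590 - 1) / (1.3590 + 1) = 0.1521831
RL = -20 * log10(0.1521831) = 16.35 dB

16.35 dB


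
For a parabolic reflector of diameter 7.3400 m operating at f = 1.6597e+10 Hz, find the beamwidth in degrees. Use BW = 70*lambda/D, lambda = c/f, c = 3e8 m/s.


lambda = c / f = 3.0000e+08 / 1.6597e+10 = 0.01807556 m
BW = 70 * 0.01807556 / 7.3400 = 0.1724 deg

0.1724 deg


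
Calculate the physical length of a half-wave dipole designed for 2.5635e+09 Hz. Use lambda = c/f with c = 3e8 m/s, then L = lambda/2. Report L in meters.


lambda = c / f = 3.0000e+08 / 2.5635e+09 = 0.1170275 m
L = lambda / 2 = 0.1170275 / 2 = 0.05851 m

0.05851 m


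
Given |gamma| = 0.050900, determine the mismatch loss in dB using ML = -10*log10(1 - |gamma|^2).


ML = -10 * log10(1 - 0.050900^2) = -10 * log10(0.99740919) = 0.01127 dB

0.01127 dB


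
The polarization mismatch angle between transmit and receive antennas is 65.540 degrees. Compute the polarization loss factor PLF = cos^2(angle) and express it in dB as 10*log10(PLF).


PLF_linear = cos^2(65.540 deg) = 0.1714439
PLF_dB = 10 * log10(0.1714439) = -7.659 dB

-7.659 dB


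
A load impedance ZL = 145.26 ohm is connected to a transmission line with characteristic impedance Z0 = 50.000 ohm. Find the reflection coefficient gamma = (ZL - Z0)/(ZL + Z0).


gamma = (145.26 - 50.000) / (145.26 + 50.000) = 0.4879

0.4879


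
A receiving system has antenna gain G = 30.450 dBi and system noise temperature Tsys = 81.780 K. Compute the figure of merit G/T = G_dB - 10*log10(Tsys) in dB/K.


G/T = 30.450 - 10*log10(81.780) = 30.450 - 19.12647 = 11.32 dB/K

11.32 dB/K


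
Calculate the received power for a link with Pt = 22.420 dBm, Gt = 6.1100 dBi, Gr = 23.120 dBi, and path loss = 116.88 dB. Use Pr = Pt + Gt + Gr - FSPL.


Pr = 22.420 + 6.1100 + 23.120 - 116.88 = -65.23 dBm

-65.23 dBm


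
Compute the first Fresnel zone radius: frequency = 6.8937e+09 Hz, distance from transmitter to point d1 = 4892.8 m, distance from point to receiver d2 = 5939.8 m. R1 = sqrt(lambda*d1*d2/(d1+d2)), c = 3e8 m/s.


lambda = c / f = 3.0000e+08 / 6.8937e+09 = 0.04351799 m
R1 = sqrt(0.04351799 * 4892.8 * 5939.8 / (4892.8 + 5939.8)) = 10.81 m

10.81 m


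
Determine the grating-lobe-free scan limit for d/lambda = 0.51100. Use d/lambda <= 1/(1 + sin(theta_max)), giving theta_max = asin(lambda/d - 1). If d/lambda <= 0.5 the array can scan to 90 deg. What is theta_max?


lambda/d - 1 = 1/0.51100 - 1 = 0.9569472
theta_max = asin(0.9569472) = 73.13 deg

73.13 deg


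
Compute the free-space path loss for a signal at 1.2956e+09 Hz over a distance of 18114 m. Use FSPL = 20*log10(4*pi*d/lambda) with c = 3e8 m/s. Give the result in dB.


lambda = c / f = 3.0000e+08 / 1.2956e+09 = 0.2315529 m
FSPL = 20 * log10(4*pi*18114/0.2315529) = 119.9 dB

119.9 dB


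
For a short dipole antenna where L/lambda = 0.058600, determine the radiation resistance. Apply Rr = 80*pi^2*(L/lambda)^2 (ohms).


Rr = 80 * pi^2 * (0.058600)^2 = 80 * 9.869604 * 3.433960e-03 = 2.711 ohm

2.711 ohm


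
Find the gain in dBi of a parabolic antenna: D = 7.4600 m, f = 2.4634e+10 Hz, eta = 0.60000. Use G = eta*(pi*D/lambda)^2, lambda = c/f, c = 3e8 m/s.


lambda = c / f = 3.0000e+08 / 2.4634e+10 = 0.01217829 m
G_linear = 0.60000 * (pi * 7.4600 / 0.01217829)^2 = 2.222061e+06
G_dBi = 10 * log10(2.222061e+06) = 63.47 dBi

63.47 dBi


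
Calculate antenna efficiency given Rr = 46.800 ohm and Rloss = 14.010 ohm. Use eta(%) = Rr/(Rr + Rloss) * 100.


eta = 46.800 / (46.800 + 14.010) * 100 = 76.96%

76.96%


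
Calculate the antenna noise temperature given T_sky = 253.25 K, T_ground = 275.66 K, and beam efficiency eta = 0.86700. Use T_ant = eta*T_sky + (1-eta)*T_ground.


T_ant = 0.86700 * 253.25 + (1 - 0.86700) * 275.66 = 256.2 K

256.2 K


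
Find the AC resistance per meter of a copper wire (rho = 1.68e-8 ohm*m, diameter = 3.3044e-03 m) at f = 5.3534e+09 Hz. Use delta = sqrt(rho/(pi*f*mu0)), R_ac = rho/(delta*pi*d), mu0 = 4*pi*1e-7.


delta = sqrt(1.68e-8 / (pi * 5.3534e+09 * 4*pi*1e-7)) = 8.915792e-07 m
R_ac = 1.68e-8 / (8.915792e-07 * pi * 3.3044e-03) = 1.815 ohm/m

1.815 ohm/m


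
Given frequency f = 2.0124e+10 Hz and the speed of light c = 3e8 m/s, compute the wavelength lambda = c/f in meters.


lambda = c / f = 3.0000e+08 / 2.0124e+10 = 0.01491 m

0.01491 m


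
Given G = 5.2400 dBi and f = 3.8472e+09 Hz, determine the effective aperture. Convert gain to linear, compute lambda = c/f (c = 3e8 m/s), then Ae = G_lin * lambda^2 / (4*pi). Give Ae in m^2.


lambda = c / f = 3.0000e+08 / 3.8472e+09 = 0.07797879 m
G_linear = 10^(5.2400/10) = 3.341950
Ae = G_linear * lambda^2 / (4*pi) = 3.341950 * 0.07797879^2 / (4*pi) = 1.617e-03 m^2

1.617e-03 m^2


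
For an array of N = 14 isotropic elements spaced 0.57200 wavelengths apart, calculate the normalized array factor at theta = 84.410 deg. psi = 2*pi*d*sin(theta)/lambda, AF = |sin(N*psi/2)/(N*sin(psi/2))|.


psi = 2*pi*0.57200*sin(84.410 deg) = 3.576891 rad
AF = |sin(14*3.576891/2) / (14*sin(3.576891/2))| = 6.903e-03

6.903e-03


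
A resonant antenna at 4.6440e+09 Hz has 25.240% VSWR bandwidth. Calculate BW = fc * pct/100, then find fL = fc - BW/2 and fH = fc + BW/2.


BW = 4.6440e+09 * 25.240/100 = 1.172146e+09 Hz
fL = 4.6440e+09 - 1.172146e+09/2 = 4.058e+09 Hz
fH = 4.6440e+09 + 1.172146e+09/2 = 5.230e+09 Hz

BW=1.172e+09 Hz, fL=4.058e+09 Hz, fH=5.230e+09 Hz


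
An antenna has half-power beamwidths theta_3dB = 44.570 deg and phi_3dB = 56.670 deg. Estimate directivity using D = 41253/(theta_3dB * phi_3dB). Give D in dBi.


D_linear = 41253 / (44.570 * 56.670) = 16.33276
D_dBi = 10 * log10(16.33276) = 12.13 dBi

12.13 dBi


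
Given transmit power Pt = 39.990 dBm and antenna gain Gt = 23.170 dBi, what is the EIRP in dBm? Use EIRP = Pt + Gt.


EIRP = Pt + Gt = 39.990 + 23.170 = 63.16 dBm

63.16 dBm


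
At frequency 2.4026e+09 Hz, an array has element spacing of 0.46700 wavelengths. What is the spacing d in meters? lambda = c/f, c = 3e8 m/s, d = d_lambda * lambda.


lambda = c / f = 3.0000e+08 / 2.4026e+09 = 0.1248647 m
d = 0.46700 * 0.1248647 = 0.05831 m

0.05831 m


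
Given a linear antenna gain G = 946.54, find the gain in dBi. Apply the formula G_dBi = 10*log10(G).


G_dBi = 10 * log10(946.54) = 29.76 dBi

29.76 dBi


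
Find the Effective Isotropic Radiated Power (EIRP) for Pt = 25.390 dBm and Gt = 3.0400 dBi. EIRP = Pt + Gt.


EIRP = Pt + Gt = 25.390 + 3.0400 = 28.43 dBm

28.43 dBm


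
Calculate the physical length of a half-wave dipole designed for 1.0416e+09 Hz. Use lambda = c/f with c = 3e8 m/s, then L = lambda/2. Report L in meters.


lambda = c / f = 3.0000e+08 / 1.0416e+09 = 0.2880184 m
L = lambda / 2 = 0.2880184 / 2 = 0.1440 m

0.1440 m


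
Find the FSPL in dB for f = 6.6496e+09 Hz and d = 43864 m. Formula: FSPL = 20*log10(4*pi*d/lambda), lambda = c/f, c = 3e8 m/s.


lambda = c / f = 3.0000e+08 / 6.6496e+09 = 0.04511550 m
FSPL = 20 * log10(4*pi*43864/0.04511550) = 141.7 dB

141.7 dB


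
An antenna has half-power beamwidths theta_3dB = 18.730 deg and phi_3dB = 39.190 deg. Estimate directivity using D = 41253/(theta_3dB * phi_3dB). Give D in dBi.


D_linear = 41253 / (18.730 * 39.190) = 56.20080
D_dBi = 10 * log10(56.20080) = 17.50 dBi

17.50 dBi
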